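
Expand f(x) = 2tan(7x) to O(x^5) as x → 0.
14*x + 686*x**3/3 + O(x**5)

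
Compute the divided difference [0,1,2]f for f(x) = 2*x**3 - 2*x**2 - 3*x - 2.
4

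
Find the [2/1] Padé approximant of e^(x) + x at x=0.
(-x**2/6 + 5*x/3 + 1)/(1 - x/3)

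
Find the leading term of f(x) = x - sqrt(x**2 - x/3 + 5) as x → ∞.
1/6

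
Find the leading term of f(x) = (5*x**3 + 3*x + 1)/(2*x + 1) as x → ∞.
5*x**2/2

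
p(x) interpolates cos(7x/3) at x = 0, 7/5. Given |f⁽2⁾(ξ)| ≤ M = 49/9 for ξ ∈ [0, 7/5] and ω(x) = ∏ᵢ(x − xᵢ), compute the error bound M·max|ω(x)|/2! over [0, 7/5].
2401/1800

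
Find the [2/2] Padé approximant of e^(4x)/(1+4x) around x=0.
(28*x**2/9 + 8*x/3 + 1)/(-44*x**2/9 + 8*x/3 + 1)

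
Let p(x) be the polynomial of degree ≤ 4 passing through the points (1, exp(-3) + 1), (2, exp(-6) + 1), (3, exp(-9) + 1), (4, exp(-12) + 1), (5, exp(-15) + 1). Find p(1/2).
(-420*exp(9) - 180*exp(3) + 35 + 378*exp(6) + 315*exp(12) + 128*exp(15))*exp(-15)/128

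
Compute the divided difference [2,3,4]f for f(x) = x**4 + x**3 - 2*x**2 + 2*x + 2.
62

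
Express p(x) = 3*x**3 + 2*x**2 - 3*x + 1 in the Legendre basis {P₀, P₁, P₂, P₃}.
(5/3)P₀ + (-6/5)P₁ + (4/3)P₂ + (6/5)P₃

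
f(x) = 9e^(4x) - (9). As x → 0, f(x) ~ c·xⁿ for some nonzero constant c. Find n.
1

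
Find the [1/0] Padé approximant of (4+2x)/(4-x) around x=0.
3*x/4 + 1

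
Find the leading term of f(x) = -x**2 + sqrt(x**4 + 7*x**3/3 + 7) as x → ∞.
7*x/6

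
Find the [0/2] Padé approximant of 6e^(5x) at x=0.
6/(25*x**2/2 - 5*x + 1)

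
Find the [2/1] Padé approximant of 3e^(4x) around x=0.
(8*x**2 + 8*x + 3)/(1 - 4*x/3)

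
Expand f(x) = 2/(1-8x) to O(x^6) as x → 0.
2 + 16*x + 128*x**2 + 1024*x**3 + 8192*x**4 + 65536*x**5 + O(x**6)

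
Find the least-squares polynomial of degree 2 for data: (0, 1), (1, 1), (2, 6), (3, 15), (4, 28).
31/35 + (-62/35)x + (15/7)x²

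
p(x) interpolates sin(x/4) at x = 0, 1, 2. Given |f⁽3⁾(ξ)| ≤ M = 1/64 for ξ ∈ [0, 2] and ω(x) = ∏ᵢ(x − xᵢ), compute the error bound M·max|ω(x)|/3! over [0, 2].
sqrt(3)/1728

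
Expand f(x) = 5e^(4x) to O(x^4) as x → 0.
5 + 20*x + 40*x**2 + 160*x**3/3 + O(x**4)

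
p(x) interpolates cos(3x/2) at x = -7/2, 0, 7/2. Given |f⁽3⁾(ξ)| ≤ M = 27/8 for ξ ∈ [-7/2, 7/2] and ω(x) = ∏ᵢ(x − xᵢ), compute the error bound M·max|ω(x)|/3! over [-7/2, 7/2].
343*sqrt(3)/64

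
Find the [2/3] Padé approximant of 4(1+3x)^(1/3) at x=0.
(14*x**2 + 16*x + 4)/(-x**3/6 + 3*x**2/2 + 3*x + 1)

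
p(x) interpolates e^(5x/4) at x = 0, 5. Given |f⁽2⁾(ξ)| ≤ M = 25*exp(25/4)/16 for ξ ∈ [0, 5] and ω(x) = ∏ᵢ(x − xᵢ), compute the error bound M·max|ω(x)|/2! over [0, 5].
625*exp(25/4)/128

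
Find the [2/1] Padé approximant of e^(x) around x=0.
(x**2/6 + 2*x/3 + 1)/(1 - x/3)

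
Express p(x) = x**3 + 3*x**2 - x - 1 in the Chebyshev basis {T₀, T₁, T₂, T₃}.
(1/2)T₀ + (-1/4)T₁ + (3/2)T₂ + (1/4)T₃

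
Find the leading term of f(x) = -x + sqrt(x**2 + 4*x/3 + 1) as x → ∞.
2/3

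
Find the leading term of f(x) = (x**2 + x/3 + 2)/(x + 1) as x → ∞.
x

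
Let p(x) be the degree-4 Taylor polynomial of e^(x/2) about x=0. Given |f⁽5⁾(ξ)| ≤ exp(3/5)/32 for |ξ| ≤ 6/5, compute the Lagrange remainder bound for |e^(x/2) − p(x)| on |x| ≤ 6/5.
81*exp(3/5)/125000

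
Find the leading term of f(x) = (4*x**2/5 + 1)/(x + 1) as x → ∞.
4*x/5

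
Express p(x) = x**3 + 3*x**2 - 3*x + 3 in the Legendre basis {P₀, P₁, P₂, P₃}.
(4)P₀ + (-12/5)P₁ + (2)P₂ + (2/5)P₃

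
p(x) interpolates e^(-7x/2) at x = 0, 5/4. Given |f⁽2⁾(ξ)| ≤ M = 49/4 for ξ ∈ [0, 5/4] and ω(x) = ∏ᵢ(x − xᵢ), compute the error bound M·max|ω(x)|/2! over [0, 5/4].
1225/512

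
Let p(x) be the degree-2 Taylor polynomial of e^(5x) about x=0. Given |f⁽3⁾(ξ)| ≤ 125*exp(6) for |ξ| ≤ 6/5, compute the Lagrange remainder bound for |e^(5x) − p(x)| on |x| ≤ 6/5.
36*exp(6)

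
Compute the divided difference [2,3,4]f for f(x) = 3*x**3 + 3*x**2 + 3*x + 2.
30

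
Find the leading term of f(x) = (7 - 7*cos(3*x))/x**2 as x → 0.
63/2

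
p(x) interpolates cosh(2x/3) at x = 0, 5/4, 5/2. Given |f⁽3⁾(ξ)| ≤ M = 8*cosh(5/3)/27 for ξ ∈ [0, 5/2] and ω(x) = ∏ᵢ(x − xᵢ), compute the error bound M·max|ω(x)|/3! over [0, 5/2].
125*sqrt(3)*cosh(5/3)/5832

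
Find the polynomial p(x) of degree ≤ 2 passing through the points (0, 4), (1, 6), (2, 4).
-2*x**2 + 4*x + 4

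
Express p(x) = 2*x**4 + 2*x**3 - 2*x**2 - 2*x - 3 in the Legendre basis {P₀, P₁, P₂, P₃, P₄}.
(-49/15)P₀ + (-4/5)P₁ + (-4/21)P₂ + (4/5)P₃ + (16/35)P₄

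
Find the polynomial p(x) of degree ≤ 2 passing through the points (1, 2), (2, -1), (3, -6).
3 - x**2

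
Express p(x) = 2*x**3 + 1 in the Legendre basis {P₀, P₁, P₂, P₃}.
P₀ + (6/5)P₁ + (4/5)P₃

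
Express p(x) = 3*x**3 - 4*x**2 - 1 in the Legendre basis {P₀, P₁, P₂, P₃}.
(-7/3)P₀ + (9/5)P₁ + (-8/3)P₂ + (6/5)P₃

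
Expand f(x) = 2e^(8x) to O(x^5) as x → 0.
2 + 16*x + 64*x**2 + 512*x**3/3 + 1024*x**4/3 + O(x**5)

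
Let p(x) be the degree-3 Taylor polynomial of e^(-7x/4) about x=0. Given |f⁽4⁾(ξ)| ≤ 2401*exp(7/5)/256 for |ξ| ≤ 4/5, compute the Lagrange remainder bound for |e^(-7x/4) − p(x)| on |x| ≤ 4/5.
2401*exp(7/5)/15000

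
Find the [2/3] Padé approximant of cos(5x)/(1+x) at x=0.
(1 - 125*x**2/12)/(25*x**3/12 + 25*x**2/12 + x + 1)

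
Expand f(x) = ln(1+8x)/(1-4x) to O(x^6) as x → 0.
8*x + 512*x**3/3 - 1024*x**4/3 + 77824*x**5/15 + O(x**6)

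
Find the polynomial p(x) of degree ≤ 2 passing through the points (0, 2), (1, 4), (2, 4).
-x**2 + 3*x + 2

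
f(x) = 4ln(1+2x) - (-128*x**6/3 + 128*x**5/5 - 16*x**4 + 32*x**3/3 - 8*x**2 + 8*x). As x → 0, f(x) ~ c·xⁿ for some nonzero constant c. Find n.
7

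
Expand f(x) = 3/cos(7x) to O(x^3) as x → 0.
3 + 147*x**2/2 + O(x**3)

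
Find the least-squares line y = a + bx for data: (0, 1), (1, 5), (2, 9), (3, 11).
a = 7/5, b = 17/5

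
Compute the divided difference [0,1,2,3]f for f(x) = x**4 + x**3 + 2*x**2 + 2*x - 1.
7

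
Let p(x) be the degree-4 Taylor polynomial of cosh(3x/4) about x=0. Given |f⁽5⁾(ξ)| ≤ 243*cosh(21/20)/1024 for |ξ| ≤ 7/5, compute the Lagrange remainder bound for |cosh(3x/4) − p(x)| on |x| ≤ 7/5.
1361367*cosh(21/20)/128000000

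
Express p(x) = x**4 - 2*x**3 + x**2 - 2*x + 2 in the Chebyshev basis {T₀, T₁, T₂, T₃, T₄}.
(23/8)T₀ + (-7/2)T₁ + T₂ + (-1/2)T₃ + (1/8)T₄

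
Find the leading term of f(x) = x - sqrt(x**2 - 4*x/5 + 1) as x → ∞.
2/5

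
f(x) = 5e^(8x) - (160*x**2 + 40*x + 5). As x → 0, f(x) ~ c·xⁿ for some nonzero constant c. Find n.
3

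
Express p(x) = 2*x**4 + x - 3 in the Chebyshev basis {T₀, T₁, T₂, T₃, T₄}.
(-9/4)T₀ + T₁ + T₂ + (1/4)T₄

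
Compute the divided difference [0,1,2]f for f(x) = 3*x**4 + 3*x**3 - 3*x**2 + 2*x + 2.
27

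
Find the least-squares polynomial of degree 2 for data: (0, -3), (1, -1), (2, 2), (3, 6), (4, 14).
-96/35 + (27/70)x + (13/14)x²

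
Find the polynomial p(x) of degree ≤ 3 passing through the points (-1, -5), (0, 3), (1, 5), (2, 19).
3*x**3 - 3*x**2 + 2*x + 3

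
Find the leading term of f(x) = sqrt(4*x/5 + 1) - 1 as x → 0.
2*x/5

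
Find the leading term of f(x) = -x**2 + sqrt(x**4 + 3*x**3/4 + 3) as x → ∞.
3*x/8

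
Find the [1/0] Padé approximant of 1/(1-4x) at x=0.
4*x + 1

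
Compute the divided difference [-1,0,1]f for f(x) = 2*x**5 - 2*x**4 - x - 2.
-2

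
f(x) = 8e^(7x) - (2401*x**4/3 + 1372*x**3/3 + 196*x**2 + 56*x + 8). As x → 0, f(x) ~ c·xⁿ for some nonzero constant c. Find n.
5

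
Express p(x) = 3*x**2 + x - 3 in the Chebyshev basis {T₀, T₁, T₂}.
(-3/2)T₀ + T₁ + (3/2)T₂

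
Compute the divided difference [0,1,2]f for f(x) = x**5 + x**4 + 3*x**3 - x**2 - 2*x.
30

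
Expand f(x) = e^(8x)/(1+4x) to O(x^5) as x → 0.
1 + 4*x + 16*x**2 + 64*x**3/3 + 256*x**4/3 + O(x**5)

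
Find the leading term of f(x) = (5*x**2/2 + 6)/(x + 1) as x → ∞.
5*x/2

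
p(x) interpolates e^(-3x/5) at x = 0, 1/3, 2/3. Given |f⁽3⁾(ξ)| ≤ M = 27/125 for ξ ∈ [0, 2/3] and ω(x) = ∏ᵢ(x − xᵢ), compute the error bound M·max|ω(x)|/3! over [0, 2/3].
sqrt(3)/3375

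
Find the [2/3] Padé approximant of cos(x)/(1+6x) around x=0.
(1 - 5*x**2/12)/(x**3/2 + x**2/12 + 6*x + 1)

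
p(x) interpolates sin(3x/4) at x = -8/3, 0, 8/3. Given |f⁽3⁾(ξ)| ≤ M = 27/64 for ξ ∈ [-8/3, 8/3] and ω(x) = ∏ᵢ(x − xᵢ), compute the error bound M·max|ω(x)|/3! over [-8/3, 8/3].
8*sqrt(3)/27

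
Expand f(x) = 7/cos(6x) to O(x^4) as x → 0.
7 + 126*x**2 + O(x**4)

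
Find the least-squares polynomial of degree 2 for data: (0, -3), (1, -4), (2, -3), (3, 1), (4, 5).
-22/7 + (-113/70)x + (13/14)x²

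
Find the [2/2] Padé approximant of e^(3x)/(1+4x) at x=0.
(129*x**2/76 + 77*x/38 + 1)/(-287*x**2/76 + 115*x/38 + 1)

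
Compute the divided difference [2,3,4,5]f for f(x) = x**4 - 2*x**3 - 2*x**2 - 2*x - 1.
12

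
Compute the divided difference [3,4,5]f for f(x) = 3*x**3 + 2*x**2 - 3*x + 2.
38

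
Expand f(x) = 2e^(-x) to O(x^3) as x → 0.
2 - 2*x + x**2 + O(x**3)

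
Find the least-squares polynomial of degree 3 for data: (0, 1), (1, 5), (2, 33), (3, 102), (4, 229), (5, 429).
67/63 + (-566/189)x + (253/63)x² + (74/27)x³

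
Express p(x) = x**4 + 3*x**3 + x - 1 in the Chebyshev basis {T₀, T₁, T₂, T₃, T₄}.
(-5/8)T₀ + (13/4)T₁ + (1/2)T₂ + (3/4)T₃ + (1/8)T₄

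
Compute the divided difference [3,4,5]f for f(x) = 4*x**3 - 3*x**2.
45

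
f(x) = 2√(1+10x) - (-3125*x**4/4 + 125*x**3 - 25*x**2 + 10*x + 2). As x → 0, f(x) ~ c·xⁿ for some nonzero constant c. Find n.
5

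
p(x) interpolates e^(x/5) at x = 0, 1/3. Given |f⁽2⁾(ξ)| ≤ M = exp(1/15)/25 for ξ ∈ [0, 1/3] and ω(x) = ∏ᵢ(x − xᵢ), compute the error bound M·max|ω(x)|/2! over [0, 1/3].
exp(1/15)/1800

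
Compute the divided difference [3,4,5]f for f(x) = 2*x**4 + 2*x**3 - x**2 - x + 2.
217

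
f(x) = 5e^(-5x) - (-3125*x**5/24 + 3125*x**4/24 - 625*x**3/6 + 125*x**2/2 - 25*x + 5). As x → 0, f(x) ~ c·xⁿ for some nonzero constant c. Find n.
6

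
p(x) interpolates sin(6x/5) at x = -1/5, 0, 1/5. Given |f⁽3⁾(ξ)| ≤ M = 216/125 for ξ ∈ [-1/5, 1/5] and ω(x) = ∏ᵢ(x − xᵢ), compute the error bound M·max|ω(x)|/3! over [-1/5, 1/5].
8*sqrt(3)/15625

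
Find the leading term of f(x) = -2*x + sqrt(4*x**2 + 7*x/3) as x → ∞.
7/12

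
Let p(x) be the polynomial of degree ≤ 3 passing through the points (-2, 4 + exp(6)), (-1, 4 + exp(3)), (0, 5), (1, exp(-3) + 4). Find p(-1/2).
((-exp(6) + 73 + 9*exp(3))*exp(3) - 1)*exp(-3)/16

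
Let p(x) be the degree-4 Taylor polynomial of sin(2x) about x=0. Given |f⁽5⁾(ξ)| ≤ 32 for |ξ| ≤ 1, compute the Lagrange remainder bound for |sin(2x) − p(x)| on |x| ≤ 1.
4/15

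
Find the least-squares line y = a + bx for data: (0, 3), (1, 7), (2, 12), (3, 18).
a = 5/2, b = 5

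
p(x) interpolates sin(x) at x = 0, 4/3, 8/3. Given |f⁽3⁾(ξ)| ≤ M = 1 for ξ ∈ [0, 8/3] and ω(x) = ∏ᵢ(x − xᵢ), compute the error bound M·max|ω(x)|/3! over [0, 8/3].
64*sqrt(3)/729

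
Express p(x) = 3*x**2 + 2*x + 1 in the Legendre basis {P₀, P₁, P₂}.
(2)P₀ + (2)P₁ + (2)P₂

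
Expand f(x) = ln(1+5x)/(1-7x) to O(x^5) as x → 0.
5*x + 45*x**2/2 + 1195*x**3/6 + 14855*x**4/12 + O(x**5)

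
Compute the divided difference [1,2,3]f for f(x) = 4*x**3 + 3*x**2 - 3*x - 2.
27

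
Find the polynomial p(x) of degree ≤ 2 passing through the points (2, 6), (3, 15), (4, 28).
2*x**2 - x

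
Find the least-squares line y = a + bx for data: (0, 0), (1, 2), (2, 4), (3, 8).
a = -2/5, b = 13/5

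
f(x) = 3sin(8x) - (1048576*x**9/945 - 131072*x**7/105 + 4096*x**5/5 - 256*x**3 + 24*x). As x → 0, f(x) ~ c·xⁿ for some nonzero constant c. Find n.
11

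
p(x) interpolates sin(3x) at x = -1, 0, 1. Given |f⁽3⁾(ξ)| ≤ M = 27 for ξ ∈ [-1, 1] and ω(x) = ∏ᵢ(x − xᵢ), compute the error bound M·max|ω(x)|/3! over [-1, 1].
sqrt(3)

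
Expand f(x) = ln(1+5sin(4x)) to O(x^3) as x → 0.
20*x - 200*x**2 + O(x**3)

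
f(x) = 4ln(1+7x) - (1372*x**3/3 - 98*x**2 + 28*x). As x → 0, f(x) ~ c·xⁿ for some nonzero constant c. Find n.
4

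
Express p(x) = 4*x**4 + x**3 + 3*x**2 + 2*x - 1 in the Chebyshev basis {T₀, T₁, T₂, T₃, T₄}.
(2)T₀ + (11/4)T₁ + (7/2)T₂ + (1/4)T₃ + (1/2)T₄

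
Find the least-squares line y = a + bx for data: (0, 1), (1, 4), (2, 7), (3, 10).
a = 1, b = 3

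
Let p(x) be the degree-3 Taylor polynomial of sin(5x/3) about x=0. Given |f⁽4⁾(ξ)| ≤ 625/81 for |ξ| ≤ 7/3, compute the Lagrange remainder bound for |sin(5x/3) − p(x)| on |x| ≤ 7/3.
1500625/157464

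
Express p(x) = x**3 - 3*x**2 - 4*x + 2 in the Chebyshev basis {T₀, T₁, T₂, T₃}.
(1/2)T₀ + (-13/4)T₁ + (-3/2)T₂ + (1/4)T₃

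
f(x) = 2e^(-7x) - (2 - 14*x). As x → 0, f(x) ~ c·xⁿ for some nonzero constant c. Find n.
2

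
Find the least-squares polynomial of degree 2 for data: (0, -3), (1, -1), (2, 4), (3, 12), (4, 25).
-99/35 + (-17/70)x + (25/14)x²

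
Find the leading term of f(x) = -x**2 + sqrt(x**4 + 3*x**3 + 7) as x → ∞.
3*x/2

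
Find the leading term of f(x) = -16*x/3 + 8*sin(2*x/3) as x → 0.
-32*x**3/81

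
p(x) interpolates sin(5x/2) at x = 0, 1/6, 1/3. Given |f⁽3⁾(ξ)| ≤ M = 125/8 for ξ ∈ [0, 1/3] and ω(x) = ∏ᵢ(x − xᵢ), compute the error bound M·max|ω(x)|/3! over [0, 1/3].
125*sqrt(3)/46656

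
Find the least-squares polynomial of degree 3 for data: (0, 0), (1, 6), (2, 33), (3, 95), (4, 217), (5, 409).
5/126 + (1447/756)x + (295/252)x² + (80/27)x³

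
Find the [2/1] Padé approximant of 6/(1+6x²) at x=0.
6 - 36*x**2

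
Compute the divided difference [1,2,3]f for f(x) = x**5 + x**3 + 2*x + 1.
96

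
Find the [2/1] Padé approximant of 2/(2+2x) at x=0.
1/(x + 1)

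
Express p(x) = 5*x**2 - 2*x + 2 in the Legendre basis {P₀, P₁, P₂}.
(11/3)P₀ + (-2)P₁ + (10/3)P₂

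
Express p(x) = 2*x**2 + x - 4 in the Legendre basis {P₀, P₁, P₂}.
(-10/3)P₀ + P₁ + (4/3)P₂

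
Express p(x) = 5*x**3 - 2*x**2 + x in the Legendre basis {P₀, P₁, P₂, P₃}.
(-2/3)P₀ + (4)P₁ + (-4/3)P₂ + (2)P₃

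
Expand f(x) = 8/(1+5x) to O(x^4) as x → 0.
8 - 40*x + 200*x**2 - 1000*x**3 + O(x**4)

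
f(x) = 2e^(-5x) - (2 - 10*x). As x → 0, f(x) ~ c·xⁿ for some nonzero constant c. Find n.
2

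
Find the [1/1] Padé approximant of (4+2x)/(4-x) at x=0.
(x/2 + 1)/(1 - x/4)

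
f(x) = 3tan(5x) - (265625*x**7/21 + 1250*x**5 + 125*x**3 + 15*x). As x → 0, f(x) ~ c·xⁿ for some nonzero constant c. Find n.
9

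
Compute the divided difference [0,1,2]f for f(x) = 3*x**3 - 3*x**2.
6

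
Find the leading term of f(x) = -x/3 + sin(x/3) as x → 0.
-x**3/162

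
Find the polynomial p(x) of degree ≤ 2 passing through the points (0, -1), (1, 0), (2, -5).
-3*x**2 + 4*x - 1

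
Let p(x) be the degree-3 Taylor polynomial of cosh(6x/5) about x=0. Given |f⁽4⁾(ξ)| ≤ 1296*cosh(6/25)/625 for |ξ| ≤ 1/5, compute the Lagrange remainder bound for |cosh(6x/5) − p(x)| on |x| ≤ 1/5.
54*cosh(6/25)/390625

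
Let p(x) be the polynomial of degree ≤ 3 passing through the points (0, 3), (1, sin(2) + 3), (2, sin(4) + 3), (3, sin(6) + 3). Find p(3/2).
9*sin(4)/16 - sin(6)/16 + 9*sin(2)/16 + 3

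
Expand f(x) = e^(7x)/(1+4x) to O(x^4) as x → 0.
1 + 3*x + 25*x**2/2 + 43*x**3/6 + O(x**4)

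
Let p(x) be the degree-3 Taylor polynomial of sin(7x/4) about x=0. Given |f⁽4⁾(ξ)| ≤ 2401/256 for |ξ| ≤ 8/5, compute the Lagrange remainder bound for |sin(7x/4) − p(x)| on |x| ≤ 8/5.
4802/1875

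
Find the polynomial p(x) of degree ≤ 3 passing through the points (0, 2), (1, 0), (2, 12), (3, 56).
3*x**3 - 2*x**2 - 3*x + 2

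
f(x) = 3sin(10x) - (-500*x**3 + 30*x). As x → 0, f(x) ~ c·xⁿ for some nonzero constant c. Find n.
5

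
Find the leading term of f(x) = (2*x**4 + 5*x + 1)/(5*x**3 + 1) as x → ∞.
2*x/5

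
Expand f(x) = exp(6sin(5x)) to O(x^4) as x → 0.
1 + 30*x + 450*x**2 + 4375*x**3 + O(x**4)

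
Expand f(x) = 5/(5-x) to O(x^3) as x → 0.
1 + x/5 + x**2/25 + O(x**3)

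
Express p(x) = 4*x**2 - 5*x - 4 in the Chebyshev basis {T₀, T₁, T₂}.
(-2)T₀ + (-5)T₁ + (2)T₂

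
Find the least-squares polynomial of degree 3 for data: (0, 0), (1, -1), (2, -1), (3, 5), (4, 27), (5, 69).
-1/126 + (133/108)x + (-206/63)x² + (125/108)x³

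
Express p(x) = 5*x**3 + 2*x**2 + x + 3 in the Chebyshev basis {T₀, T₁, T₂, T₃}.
(4)T₀ + (19/4)T₁ + T₂ + (5/4)T₃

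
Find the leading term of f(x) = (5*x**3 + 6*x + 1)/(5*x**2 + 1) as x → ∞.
x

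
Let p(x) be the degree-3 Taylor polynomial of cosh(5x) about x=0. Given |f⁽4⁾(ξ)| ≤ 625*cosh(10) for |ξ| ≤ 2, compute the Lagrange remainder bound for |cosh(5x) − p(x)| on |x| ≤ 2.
1250*cosh(10)/3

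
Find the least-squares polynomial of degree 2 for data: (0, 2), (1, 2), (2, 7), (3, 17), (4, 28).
58/35 + (-71/70)x + (27/14)x²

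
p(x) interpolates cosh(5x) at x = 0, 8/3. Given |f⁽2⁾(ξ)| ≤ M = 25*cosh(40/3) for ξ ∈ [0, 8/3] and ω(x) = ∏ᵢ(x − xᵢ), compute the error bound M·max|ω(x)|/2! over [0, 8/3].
200*cosh(40/3)/9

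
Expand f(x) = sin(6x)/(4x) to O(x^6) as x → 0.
3/2 - 9*x**2 + 81*x**4/5 + O(x**6)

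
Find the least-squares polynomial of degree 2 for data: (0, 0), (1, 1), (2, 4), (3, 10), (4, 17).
-2/35 + (1/70)x + (15/14)x²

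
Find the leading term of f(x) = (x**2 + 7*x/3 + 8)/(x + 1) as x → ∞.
x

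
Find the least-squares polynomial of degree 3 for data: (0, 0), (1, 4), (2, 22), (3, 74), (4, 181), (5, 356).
3/14 + (137/84)x + (-3/2)x² + (37/12)x³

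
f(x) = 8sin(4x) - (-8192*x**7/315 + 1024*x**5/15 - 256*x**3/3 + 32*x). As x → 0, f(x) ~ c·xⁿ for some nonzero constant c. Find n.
9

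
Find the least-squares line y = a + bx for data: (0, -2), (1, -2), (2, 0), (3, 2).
a = -13/5, b = 7/5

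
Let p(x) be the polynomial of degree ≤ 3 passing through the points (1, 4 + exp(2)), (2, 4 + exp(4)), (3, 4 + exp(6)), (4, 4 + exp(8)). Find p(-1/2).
-35*exp(8)/16 - 189*exp(4)/16 + 4 + 105*exp(2)/16 + 135*exp(6)/16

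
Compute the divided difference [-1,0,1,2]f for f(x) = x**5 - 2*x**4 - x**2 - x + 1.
1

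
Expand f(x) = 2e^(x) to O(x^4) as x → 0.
2 + 2*x + x**2 + x**3/3 + O(x**4)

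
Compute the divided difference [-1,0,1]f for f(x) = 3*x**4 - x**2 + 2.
2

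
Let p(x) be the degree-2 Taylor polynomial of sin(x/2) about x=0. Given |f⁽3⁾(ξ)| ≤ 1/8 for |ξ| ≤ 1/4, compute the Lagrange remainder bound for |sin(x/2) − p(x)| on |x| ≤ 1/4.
1/3072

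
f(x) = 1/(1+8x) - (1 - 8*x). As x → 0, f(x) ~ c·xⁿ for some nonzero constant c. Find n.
2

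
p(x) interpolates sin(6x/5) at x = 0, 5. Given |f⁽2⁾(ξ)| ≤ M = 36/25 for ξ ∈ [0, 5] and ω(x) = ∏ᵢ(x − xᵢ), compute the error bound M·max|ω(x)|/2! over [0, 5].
9/2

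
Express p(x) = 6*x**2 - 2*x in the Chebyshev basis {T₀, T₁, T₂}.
(3)T₀ + (-2)T₁ + (3)T₂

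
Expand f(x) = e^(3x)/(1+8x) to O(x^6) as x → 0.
1 - 5*x + 89*x**2/2 - 703*x**3/2 + 22523*x**4/8 - 900839*x**5/40 + O(x**6)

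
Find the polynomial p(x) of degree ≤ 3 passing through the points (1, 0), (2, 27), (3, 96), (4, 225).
3*x**3 + 3*x**2 - 3*x - 3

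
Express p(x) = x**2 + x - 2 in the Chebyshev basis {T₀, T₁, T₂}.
(-3/2)T₀ + T₁ + (1/2)T₂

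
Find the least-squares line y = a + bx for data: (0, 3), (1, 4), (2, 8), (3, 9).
a = 27/10, b = 11/5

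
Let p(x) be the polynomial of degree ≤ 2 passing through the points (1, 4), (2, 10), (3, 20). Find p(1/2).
5/2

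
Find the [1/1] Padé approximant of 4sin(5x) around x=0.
20*x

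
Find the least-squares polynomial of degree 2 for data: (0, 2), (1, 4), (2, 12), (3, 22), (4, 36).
12/7 + (41/35)x + (13/7)x²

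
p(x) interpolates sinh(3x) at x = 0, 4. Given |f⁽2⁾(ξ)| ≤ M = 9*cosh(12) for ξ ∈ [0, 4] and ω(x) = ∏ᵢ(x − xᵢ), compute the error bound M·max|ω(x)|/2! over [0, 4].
18*cosh(12)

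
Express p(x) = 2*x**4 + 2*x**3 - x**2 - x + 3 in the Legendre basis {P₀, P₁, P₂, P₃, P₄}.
(46/15)P₀ + (1/5)P₁ + (10/21)P₂ + (4/5)P₃ + (16/35)P₄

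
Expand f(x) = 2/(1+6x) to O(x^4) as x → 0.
2 - 12*x + 72*x**2 - 432*x**3 + O(x**4)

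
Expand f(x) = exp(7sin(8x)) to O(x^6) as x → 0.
1 + 56*x + 1568*x**2 + 28672*x**3 + 376320*x**4 + 54820864*x**5/15 + O(x**6)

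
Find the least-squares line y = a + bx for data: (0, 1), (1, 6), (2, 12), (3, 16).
a = 11/10, b = 51/10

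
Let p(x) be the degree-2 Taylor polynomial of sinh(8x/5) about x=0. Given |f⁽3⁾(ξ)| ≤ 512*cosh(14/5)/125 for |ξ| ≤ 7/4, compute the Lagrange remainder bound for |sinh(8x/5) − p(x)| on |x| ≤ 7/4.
1372*cosh(14/5)/375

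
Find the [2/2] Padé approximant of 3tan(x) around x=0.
3*x/(1 - x**2/3)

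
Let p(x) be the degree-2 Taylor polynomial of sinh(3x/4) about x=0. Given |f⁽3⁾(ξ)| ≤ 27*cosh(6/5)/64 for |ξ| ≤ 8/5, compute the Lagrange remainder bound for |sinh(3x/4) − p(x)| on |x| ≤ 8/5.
36*cosh(6/5)/125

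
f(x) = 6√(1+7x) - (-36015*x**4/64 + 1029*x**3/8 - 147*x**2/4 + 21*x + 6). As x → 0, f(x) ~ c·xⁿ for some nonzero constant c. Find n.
5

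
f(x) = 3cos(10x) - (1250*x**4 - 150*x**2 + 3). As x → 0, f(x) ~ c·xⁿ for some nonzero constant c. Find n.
6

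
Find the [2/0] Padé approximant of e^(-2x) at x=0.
2*x**2 - 2*x + 1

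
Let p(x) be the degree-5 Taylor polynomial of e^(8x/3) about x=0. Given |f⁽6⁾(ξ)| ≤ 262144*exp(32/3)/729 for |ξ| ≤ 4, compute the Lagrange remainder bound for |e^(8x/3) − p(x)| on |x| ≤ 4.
67108864*exp(32/3)/32805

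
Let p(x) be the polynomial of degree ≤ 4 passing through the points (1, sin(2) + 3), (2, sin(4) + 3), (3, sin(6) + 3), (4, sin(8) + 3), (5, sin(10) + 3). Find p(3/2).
35*sin(4)/32 - 5*sin(10)/128 - 35*sin(6)/64 + 7*sin(8)/32 + 35*sin(2)/128 + 3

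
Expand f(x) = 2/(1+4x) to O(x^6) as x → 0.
2 - 8*x + 32*x**2 - 128*x**3 + 512*x**4 - 2048*x**5 + O(x**6)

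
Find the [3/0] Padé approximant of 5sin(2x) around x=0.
-20*x**3/3 + 10*x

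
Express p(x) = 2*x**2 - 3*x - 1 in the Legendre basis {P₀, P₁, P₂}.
(-1/3)P₀ + (-3)P₁ + (4/3)P₂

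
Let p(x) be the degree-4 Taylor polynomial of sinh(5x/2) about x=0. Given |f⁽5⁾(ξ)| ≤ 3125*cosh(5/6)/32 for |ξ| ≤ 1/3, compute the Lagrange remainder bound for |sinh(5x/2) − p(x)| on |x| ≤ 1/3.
625*cosh(5/6)/186624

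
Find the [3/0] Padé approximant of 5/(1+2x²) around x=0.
5 - 10*x**2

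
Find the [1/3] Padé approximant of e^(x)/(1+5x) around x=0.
(19*x/56 + 1)/(271*x**3/336 - 22*x**2/7 + 243*x/56 + 1)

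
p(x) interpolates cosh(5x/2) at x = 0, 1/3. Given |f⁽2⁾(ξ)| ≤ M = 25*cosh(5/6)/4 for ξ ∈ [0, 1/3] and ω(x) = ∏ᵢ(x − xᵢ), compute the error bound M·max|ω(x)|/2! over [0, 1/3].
25*cosh(5/6)/288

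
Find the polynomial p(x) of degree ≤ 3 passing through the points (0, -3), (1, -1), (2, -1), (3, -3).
-x**2 + 3*x - 3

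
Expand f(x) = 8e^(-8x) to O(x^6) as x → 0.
8 - 64*x + 256*x**2 - 2048*x**3/3 + 4096*x**4/3 - 32768*x**5/15 + O(x**6)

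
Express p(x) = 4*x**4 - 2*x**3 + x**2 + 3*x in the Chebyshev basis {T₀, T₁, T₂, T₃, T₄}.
(2)T₀ + (3/2)T₁ + (5/2)T₂ + (-1/2)T₃ + (1/2)T₄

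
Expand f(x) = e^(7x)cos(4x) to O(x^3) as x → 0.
1 + 7*x + 33*x**2/2 + O(x**3)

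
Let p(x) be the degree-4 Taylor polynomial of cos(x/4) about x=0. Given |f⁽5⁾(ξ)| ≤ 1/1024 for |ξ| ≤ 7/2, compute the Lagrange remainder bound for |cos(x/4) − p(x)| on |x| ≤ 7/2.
16807/3932160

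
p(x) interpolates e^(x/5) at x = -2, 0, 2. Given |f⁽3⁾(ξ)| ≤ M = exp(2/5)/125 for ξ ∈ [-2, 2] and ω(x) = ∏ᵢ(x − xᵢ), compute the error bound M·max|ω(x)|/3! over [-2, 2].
8*sqrt(3)*exp(2/5)/3375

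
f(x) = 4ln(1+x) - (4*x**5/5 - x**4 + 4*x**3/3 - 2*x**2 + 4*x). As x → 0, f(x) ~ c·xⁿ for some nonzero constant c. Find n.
6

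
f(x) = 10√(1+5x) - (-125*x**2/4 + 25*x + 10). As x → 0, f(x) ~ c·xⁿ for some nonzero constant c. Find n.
3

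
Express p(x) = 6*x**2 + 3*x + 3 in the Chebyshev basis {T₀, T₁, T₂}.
(6)T₀ + (3)T₁ + (3)T₂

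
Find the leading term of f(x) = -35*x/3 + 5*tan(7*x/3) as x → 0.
1715*x**3/81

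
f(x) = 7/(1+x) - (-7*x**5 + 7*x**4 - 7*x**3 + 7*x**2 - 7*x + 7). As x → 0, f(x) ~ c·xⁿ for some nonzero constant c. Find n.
6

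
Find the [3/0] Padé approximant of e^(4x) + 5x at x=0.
32*x**3/3 + 8*x**2 + 9*x + 1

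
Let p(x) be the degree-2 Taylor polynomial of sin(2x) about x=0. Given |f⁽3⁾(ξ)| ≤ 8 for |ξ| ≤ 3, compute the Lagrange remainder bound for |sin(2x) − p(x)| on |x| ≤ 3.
36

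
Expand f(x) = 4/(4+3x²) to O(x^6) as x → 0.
1 - 3*x**2/4 + 9*x**4/16 + O(x**6)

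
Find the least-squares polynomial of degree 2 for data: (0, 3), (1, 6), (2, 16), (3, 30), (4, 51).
102/35 + (4/7)x + (20/7)x²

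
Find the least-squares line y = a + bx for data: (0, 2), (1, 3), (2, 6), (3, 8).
a = 8/5, b = 21/10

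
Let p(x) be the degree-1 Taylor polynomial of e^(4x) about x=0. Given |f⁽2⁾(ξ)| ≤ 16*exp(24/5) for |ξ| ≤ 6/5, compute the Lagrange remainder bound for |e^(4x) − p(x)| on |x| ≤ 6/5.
288*exp(24/5)/25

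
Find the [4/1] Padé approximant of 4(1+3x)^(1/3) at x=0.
(4*x**4/3 - 32*x**3/15 + 24*x**2/5 + 64*x/5 + 4)/(11*x/5 + 1)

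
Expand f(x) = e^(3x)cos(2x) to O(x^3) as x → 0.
1 + 3*x + 5*x**2/2 + O(x**3)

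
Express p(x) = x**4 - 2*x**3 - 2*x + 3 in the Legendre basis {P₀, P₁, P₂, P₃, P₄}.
(16/5)P₀ + (-16/5)P₁ + (4/7)P₂ + (-4/5)P₃ + (8/35)P₄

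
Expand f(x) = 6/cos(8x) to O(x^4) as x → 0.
6 + 192*x**2 + O(x**4)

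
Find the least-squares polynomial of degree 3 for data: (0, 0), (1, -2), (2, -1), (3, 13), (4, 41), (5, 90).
1/6 + (-925/252)x + (1/42)x² + (31/36)x³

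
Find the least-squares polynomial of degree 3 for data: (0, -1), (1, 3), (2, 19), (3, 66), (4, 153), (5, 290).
-40/63 + (-271/189)x + (473/252)x² + (217/108)x³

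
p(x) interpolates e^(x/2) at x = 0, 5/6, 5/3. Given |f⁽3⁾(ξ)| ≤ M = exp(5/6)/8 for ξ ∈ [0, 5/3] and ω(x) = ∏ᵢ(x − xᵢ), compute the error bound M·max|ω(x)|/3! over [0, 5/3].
125*sqrt(3)*exp(5/6)/46656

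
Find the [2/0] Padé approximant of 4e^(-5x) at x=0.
50*x**2 - 20*x + 4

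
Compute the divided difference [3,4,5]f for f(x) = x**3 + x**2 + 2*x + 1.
13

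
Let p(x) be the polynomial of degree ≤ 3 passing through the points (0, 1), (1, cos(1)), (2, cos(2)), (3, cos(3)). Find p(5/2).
15*cos(2)/16 + 5*cos(3)/16 - 5*cos(1)/16 + 1/16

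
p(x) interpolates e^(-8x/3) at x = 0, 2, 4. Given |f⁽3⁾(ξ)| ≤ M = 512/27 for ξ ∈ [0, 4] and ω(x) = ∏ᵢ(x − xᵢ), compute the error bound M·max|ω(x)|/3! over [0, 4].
4096*sqrt(3)/729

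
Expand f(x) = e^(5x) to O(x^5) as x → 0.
1 + 5*x + 25*x**2/2 + 125*x**3/6 + 625*x**4/24 + O(x**5)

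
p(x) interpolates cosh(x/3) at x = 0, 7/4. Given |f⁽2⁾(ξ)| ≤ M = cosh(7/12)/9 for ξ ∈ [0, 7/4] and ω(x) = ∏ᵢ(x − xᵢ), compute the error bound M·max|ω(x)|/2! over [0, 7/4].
49*cosh(7/12)/1152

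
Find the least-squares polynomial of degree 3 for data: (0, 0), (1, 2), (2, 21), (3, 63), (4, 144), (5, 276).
-17/63 + (52/189)x + (113/126)x² + (109/54)x³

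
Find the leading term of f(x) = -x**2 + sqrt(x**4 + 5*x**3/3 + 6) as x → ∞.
5*x/6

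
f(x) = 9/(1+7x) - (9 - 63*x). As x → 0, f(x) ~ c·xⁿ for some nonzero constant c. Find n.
2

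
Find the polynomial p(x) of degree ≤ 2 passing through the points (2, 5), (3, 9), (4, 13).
4*x - 3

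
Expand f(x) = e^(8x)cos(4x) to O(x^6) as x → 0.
1 + 8*x + 24*x**2 + 64*x**3/3 - 224*x**4/3 - 4864*x**5/15 + O(x**6)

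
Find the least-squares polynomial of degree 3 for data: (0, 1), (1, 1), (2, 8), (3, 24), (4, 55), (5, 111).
5/7 + (13/14)x + (-11/14)x² + x³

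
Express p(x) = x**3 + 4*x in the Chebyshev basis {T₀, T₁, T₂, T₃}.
(19/4)T₁ + (1/4)T₃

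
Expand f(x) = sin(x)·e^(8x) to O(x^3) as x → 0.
x + 8*x**2 + O(x**3)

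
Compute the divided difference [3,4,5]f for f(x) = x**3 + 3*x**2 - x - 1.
15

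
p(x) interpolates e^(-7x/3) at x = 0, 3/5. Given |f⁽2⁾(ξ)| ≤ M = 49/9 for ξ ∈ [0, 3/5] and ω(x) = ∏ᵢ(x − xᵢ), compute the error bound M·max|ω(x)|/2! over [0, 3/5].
49/200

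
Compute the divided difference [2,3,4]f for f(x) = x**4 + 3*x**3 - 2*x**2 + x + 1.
80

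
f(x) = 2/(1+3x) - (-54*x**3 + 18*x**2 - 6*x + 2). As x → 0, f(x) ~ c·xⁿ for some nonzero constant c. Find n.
4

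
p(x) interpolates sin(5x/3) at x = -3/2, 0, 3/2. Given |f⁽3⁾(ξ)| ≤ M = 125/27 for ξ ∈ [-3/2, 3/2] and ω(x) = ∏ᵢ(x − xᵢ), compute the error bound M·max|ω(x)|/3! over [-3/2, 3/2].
125*sqrt(3)/216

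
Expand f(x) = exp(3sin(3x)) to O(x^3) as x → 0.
1 + 9*x + 81*x**2/2 + O(x**3)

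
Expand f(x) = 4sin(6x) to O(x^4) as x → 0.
24*x - 144*x**3 + O(x**4)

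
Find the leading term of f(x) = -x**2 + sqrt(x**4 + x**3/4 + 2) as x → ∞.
x/8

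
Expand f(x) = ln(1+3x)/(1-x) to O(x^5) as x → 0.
3*x - 3*x**2/2 + 15*x**3/2 - 51*x**4/4 + O(x**5)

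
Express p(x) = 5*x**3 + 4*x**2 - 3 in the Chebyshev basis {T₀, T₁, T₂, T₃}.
-T₀ + (15/4)T₁ + (2)T₂ + (5/4)T₃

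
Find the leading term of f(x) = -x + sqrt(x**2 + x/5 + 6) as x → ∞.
1/10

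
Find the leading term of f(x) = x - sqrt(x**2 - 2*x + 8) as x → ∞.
1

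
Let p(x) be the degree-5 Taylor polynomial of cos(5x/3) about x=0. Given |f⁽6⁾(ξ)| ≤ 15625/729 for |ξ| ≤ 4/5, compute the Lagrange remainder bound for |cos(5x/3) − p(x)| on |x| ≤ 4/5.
256/32805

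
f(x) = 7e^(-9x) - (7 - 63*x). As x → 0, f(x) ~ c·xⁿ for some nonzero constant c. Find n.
2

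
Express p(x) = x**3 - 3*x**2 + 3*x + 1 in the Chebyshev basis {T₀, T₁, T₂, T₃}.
(-1/2)T₀ + (15/4)T₁ + (-3/2)T₂ + (1/4)T₃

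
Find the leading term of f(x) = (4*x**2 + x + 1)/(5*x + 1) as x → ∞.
4*x/5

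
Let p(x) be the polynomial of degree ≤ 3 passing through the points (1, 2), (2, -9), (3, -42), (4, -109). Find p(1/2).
3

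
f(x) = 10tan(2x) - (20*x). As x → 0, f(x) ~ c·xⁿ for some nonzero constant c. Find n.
3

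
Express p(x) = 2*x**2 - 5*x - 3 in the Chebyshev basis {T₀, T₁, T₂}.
(-2)T₀ + (-5)T₁ + T₂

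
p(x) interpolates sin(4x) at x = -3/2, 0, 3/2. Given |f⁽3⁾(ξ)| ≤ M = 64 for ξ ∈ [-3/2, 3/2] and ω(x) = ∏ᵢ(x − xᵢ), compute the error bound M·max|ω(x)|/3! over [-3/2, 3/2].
8*sqrt(3)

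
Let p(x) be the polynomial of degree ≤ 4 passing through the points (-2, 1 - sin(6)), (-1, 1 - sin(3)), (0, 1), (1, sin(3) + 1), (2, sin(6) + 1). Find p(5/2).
35*sin(6)/16 - 15*sin(3)/8 + 1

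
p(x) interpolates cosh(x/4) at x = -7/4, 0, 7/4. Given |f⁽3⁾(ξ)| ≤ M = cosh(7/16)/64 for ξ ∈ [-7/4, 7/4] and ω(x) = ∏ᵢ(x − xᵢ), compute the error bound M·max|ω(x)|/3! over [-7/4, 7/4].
343*sqrt(3)*cosh(7/16)/110592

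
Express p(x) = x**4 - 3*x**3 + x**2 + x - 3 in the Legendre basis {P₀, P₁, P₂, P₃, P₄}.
(-37/15)P₀ + (-4/5)P₁ + (26/21)P₂ + (-6/5)P₃ + (8/35)P₄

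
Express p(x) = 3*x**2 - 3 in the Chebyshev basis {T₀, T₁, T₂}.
(-3/2)T₀ + (3/2)T₂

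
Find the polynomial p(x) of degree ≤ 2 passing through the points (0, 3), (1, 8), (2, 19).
3*x**2 + 2*x + 3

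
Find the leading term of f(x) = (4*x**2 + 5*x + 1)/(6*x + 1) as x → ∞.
2*x/3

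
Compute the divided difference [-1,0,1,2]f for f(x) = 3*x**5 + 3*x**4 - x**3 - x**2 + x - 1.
20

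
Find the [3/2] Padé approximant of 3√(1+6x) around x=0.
(81*x**3/4 + 243*x**2/4 + 27*x + 3)/(27*x**2/4 + 6*x + 1)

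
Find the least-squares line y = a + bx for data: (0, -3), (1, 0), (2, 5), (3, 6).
a = -14/5, b = 16/5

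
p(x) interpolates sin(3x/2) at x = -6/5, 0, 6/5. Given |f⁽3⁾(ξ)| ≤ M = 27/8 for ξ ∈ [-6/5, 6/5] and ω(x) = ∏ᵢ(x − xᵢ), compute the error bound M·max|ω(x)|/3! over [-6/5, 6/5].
27*sqrt(3)/125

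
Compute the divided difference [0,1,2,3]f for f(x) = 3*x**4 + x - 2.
18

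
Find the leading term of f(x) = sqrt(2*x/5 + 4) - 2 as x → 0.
x/10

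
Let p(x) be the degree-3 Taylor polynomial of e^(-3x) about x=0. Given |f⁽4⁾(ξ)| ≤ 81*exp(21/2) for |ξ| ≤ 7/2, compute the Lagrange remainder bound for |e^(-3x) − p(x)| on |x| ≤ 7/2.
64827*exp(21/2)/128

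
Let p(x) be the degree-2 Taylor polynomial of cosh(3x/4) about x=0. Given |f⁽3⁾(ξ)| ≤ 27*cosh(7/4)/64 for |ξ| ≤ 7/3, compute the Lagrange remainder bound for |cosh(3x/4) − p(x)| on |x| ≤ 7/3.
343*cosh(7/4)/384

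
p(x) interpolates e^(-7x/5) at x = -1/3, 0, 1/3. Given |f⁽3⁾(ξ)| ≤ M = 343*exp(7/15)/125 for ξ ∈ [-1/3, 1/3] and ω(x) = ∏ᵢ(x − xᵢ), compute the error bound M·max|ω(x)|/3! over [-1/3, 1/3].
343*sqrt(3)*exp(7/15)/91125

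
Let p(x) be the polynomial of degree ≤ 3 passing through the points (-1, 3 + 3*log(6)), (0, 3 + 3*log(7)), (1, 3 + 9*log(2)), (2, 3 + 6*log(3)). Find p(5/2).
3 + log(182284263*2**(3/8)*3**(3/16)*7**(15/16)/2097152)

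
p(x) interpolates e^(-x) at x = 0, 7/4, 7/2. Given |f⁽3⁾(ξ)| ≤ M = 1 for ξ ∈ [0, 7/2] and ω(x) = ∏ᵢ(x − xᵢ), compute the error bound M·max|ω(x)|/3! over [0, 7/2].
343*sqrt(3)/1728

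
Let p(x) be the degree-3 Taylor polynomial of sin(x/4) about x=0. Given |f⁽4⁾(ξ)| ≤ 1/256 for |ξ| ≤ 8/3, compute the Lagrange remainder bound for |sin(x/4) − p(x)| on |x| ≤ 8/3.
2/243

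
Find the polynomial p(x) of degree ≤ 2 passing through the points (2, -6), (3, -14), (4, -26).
-2*x**2 + 2*x - 2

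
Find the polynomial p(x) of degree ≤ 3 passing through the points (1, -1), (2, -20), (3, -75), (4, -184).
-3*x**3 + 2*x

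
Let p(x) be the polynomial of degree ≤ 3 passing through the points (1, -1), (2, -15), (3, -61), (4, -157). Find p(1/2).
-3/8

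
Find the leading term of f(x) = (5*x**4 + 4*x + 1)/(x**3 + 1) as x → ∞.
5*x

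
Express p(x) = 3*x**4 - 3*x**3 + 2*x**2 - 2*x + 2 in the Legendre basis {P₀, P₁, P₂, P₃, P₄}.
(49/15)P₀ + (-19/5)P₁ + (64/21)P₂ + (-6/5)P₃ + (24/35)P₄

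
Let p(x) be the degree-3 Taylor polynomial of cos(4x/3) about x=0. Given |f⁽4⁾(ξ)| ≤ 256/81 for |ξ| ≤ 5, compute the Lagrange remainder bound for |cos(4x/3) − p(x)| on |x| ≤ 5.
20000/243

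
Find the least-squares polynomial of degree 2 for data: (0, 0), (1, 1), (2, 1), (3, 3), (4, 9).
18/35 + (-10/7)x + (6/7)x²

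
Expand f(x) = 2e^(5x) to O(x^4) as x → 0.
2 + 10*x + 25*x**2 + 125*x**3/3 + O(x**4)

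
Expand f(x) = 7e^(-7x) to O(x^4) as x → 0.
7 - 49*x + 343*x**2/2 - 2401*x**3/6 + O(x**4)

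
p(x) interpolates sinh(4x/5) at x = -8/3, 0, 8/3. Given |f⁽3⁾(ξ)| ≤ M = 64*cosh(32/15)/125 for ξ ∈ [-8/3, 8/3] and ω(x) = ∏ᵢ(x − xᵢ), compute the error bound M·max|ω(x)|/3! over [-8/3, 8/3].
32768*sqrt(3)*cosh(32/15)/91125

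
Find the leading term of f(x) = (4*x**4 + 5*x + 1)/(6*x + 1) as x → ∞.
2*x**3/3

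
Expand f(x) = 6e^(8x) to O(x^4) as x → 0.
6 + 48*x + 192*x**2 + 512*x**3 + O(x**4)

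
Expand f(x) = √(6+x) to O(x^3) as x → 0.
sqrt(6) + sqrt(6)*x/12 - sqrt(6)*x**2/288 + O(x**3)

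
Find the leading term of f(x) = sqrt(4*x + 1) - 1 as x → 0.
2*x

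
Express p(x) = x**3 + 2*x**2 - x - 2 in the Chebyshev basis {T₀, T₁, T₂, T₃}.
-T₀ + (-1/4)T₁ + T₂ + (1/4)T₃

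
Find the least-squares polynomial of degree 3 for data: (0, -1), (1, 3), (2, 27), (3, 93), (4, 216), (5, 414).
-103/126 + (-1469/756)x + (547/252)x² + (80/27)x³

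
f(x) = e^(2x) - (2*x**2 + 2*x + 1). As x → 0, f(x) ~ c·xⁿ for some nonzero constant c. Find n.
3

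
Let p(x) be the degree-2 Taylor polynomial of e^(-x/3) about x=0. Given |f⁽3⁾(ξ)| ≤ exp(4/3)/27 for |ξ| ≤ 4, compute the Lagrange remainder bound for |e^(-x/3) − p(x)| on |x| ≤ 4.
32*exp(4/3)/81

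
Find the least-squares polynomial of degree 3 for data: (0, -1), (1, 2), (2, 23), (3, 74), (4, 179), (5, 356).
-9/7 + (10/3)x + (-31/14)x² + (19/6)x³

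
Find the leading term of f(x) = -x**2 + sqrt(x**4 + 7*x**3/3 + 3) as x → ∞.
7*x/6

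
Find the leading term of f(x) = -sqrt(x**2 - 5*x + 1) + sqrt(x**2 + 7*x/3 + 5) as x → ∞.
11/3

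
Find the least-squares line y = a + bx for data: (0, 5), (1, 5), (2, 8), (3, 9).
a = 9/2, b = 3/2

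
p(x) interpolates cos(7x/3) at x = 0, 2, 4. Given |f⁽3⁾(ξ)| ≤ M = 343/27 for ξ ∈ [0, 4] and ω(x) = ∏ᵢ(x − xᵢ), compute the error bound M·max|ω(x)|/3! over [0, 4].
2744*sqrt(3)/729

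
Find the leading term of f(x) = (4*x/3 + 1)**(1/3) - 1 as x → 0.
4*x/9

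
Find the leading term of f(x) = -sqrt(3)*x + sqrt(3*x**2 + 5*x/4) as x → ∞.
5*sqrt(3)/24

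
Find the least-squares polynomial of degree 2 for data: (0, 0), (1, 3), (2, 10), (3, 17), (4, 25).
-13/35 + (124/35)x + (5/7)x²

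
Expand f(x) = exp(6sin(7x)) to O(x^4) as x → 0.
1 + 42*x + 882*x**2 + 12005*x**3 + O(x**4)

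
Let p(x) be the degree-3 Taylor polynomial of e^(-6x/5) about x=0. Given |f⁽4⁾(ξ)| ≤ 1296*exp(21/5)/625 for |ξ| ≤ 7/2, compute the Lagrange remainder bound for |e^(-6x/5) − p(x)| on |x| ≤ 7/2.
64827*exp(21/5)/5000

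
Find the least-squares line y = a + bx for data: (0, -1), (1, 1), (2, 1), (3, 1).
a = -2/5, b = 3/5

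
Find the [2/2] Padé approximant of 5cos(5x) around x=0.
(5 - 625*x**2/12)/(25*x**2/12 + 1)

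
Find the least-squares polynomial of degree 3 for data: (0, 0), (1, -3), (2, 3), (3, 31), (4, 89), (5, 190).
5/126 + (-3449/756)x + (-17/36)x² + (97/54)x³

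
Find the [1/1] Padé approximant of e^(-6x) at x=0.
(1 - 3*x)/(3*x + 1)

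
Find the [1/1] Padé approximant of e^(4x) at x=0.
(2*x + 1)/(1 - 2*x)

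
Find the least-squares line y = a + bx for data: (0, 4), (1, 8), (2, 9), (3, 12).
a = 9/2, b = 5/2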